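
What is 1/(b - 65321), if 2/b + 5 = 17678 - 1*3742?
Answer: -13931/909986849 ≈ -1.5309e-5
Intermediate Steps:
b = 2/13931 (b = 2/(-5 + (17678 - 1*3742)) = 2/(-5 + (17678 - 3742)) = 2/(-5 + 13936) = 2/13931 ≈ 0.00014356)
1/(b - 65321) = 1/(2/13931 - 65321) = 1/(-909986849/13931) = -13931/909986849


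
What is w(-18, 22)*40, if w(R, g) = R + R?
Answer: -1440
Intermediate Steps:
w(R, g) = 2*R
w(-18, 22)*40 = (2*(-18))*40 = -36*40 = -1440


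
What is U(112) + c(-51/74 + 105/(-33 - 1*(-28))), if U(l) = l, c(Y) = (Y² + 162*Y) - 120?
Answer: -16708523/5476 ≈ -3051.2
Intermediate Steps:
c(Y) = -120 + Y² + 162*Y
U(112) + c(-51/74 + 105/(-33 - 1*(-28))) = 112 + (-120 + (-51/74 + 105/(-33 - 1*(-28)))² + 162*(-51/74 + 105/(-33 - 1*(-28)))) = 112 + (-120 + (-51*1/74 + 105/(-33 + 28))² + 162*(-51*1/74 + 105/(-33 + 28))) = 112 + (-120 + (-51/74 + 105/(-5))² + 162*(-51/74 + 105/(-5))) = 112 + (-120 + (-51/74 + 105*(-⅕))² + 162*(-51/74 + 105*(-⅕))) = 112 + (-120 + (-51/74 - 21)² + 162*(-51/74 - 21)) = 112 + (-120 + (-1605/74)² + 162*(-1605/74)) = 112 + (-120 + 2576025/5476 - 130005/37) = 112 - 17321835/5476 = -16708523/5476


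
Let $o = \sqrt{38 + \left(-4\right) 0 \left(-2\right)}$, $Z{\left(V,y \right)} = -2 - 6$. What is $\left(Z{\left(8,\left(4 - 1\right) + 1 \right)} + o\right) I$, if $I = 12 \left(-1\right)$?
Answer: $96 - 12 \sqrt{38} \approx 22.027$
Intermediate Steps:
$Z{\left(V,y \right)} = -8$ ($Z{\left(V,y \right)} = -2 - 6 = -8$)
$o = \sqrt{38}$ ($o = \sqrt{38 + 0 \left(-2\right)} = \sqrt{38 + 0} = \sqrt{38} \approx 6.1644$)
$I = -12$
$\left(Z{\left(8,\left(4 - 1\right) + 1 \right)} + o\right) I = \left(-8 + \sqrt{38}\right) \left(-12\right) = 96 - 12 \sqrt{38}$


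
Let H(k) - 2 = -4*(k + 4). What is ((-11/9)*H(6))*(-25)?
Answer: -10450/9 ≈ -1161.1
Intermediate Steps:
H(k) = -14 - 4*k (H(k) = 2 - 4*(k + 4) = 2 - 4*(4 + k) = 2 + (-16 - 4*k) = -14 - 4*k)
((-11/9)*H(6))*(-25) = ((-11/9)*(-14 - 4*6))*(-25) = ((-11*1/9)*(-14 - 24))*(-25) = -11/9*(-38)*(-25) = (418/9)*(-25) = -10450/9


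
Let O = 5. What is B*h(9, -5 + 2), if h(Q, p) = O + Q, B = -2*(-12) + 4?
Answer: 392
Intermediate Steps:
B = 28 (B = 24 + 4 = 28)
h(Q, p) = 5 + Q
B*h(9, -5 + 2) = 28*(5 + 9) = 28*14 = 392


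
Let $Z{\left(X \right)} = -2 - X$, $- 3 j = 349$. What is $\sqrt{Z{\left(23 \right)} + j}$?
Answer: $\frac{2 i \sqrt{318}}{3} \approx 11.888 i$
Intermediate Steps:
$j = - \frac{349}{3}$ ($j = \left(- \frac{1}{3}\right) 349 = - \frac{349}{3} \approx -116.33$)
$\sqrt{Z{\left(23 \right)} + j} = \sqrt{\left(-2 - 23\right) - \frac{349}{3}} = \sqrt{-25 - \frac{349}{3}} = \sqrt{- \frac{424}{3}} = \frac{2 i \sqrt{318}}{3}$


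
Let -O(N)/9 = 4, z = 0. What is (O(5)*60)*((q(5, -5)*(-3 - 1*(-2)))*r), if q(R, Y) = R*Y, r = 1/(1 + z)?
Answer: -54000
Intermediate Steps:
r = 1 (r = 1/(1 + 0) = 1/1 = 1)
O(N) = -36 (O(N) = -9*4 = -36)
(O(5)*60)*((q(5, -5)*(-3 - 1*(-2)))*r) = (-36*60)*(((5*(-5))*(-3 - 1*(-2)))*1) = -2160*(-25*(-3 + 2)) = -2160*(-25*(-1)) = -54000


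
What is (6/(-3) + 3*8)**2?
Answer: 484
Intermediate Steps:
(6/(-3) + 3*8)**2 = (6*(-1/3) + 24)**2 = (-2 + 24)**2 = 22**2 = 484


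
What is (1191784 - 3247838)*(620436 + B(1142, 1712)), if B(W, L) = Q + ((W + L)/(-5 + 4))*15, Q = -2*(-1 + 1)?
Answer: -1187630247804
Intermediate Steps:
Q = 0 (Q = -2*0 = 0)
B(W, L) = -15*L - 15*W (B(W, L) = 0 + ((W + L)/(-5 + 4))*15 = 0 + ((L + W)/(-1))*15 = 0 + ((L + W)*(-1))*15 = 0 + (-L - W)*15 = 0 + (-15*L - 15*W) = -15*L - 15*W)
(1191784 - 3247838)*(620436 + B(1142, 1712)) = (1191784 - 3247838)*(620436 + (-15*1712 - 15*1142)) = -2056054*(620436 + (-25680 - 17130)) = -2056054*(620436 - 42810) = -2056054*577626 = -1187630247804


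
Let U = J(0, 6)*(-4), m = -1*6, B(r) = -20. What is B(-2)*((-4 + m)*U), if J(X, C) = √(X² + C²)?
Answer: -4800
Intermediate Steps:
J(X, C) = √(C² + X²)
m = -6
U = -24 (U = √(6² + 0²)*(-4) = √(36 + 0)*(-4) = √36*(-4) = 6*(-4) = -24)
B(-2)*((-4 + m)*U) = -20*(-4 - 6)*(-24) = -(-200)*(-24) = -20*240 = -4800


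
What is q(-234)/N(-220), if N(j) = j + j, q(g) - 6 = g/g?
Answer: -7/440 ≈ -0.015909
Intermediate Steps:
q(g) = 7 (q(g) = 6 + g/g = 6 + 1 = 7)
N(j) = 2*j
q(-234)/N(-220) = 7/((2*(-220))) = 7/(-440) = 7*(-1/440) = -7/440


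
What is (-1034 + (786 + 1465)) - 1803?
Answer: -586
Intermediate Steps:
(-1034 + (786 + 1465)) - 1803 = (-1034 + 2251) - 1803 = 1217 - 1803 = -586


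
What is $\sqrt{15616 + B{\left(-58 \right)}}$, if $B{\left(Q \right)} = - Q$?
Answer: $\sqrt{15674} \approx 125.2$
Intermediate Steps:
$\sqrt{15616 + B{\left(-58 \right)}} = \sqrt{15616 - -58} = \sqrt{15616 + 58} = \sqrt{15674}$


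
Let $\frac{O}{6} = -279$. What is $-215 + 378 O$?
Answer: $-632987$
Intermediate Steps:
$O = -1674$ ($O = 6 \left(-279\right) = -1674$)
$-215 + 378 O = -215 + 378 \left(-1674\right) = -215 - 632772 = -632987$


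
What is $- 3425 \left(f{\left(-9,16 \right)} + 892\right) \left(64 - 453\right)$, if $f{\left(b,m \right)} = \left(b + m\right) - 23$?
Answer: $1167116700$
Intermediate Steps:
$f{\left(b,m \right)} = -23 + b + m$
$- 3425 \left(f{\left(-9,16 \right)} + 892\right) \left(64 - 453\right) = - 3425 \left(\left(-23 - 9 + 16\right) + 892\right) \left(64 - 453\right) = - 3425 \left(-16 + 892\right) \left(-389\right) = - 3425 \cdot 876 \left(-389\right) = \left(-3425\right) \left(-340764\right) = 1167116700$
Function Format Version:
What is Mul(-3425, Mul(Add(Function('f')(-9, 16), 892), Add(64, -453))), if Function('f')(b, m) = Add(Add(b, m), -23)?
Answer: 1167116700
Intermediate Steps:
Function('f')(b, m) = Add(-23, b, m)
Mul(-3425, Mul(Add(Function('f')(-9, 16), 892), Add(64, -453))) = Mul(-3425, Mul(Add(Add(-23, -9, 16), 892), Add(64, -453))) = Mul(-3425, Mul(Add(-16, 892), -389)) = Mul(-3425, Mul(876, -389)) = Mul(-3425, -340764) = 1167116700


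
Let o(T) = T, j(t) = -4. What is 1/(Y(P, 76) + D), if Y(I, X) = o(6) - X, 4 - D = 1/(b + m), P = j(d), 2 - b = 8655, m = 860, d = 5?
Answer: -7793/514337 ≈ -0.015152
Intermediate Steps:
b = -8653 (b = 2 - 1*8655 = 2 - 8655 = -8653)
P = -4
D = 31173/7793 (D = 4 - 1/(-8653 + 860) = 4 - 1/(-7793) = 4 - 1*(-1/7793) = 4 + 1/7793 = 31173/7793 ≈ 4.0001)
Y(I, X) = 6 - X
1/(Y(P, 76) + D) = 1/((6 - 1*76) + 31173/7793) = 1/((6 - 76) + 31173/7793) = 1/(-70 + 31173/7793) = 1/(-514337/7793) = -7793/514337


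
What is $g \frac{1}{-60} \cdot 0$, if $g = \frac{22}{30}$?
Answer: $0$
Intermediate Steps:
$g = \frac{11}{15}$ ($g = 22 \cdot \frac{1}{30} = \frac{11}{15} \approx 0.73333$)
$g \frac{1}{-60} \cdot 0 = \frac{11 \frac{1}{-60} \cdot 0}{15} = \frac{11 \left(\left(- \frac{1}{60}\right) 0\right)}{15} = \frac{11}{15} \cdot 0 = 0$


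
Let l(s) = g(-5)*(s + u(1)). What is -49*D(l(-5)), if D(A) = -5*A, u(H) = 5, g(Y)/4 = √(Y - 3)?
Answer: 0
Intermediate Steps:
g(Y) = 4*√(-3 + Y) (g(Y) = 4*√(Y - 3) = 4*√(-3 + Y))
l(s) = 8*I*√2*(5 + s) (l(s) = (4*√(-3 - 5))*(s + 5) = (4*√(-8))*(5 + s) = (4*(2*I*√2))*(5 + s) = (8*I*√2)*(5 + s) = 8*I*√2*(5 + s))
-49*D(l(-5)) = -(-245)*8*I*√2*(5 - 5) = -(-245)*8*I*√2*0 = -(-245)*0 = -49*0 = 0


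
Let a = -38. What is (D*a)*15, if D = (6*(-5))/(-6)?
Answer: -2850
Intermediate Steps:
D = 5 (D = -30*(-⅙) = 5)
(D*a)*15 = (5*(-38))*15 = -190*15 = -2850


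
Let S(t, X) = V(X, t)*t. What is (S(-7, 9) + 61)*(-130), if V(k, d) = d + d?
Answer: -20670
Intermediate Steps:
V(k, d) = 2*d
S(t, X) = 2*t**2 (S(t, X) = (2*t)*t = 2*t**2)
(S(-7, 9) + 61)*(-130) = (2*(-7)**2 + 61)*(-130) = (2*49 + 61)*(-130) = (98 + 61)*(-130) = 159*(-130) = -20670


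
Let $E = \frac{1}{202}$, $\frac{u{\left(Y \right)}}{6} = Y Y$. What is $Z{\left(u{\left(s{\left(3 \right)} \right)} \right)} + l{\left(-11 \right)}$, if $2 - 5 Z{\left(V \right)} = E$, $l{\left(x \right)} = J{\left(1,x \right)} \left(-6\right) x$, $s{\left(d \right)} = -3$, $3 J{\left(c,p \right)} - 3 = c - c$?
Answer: $\frac{67063}{1010} \approx 66.399$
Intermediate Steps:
$J{\left(c,p \right)} = 1$ ($J{\left(c,p \right)} = 1 + \frac{c - c}{3} = 1 + \frac{1}{3} \cdot 0 = 1 + 0 = 1$)
$u{\left(Y \right)} = 6 Y^{2}$ ($u{\left(Y \right)} = 6 Y Y = 6 Y^{2}$)
$E = \frac{1}{202} \approx 0.0049505$
$l{\left(x \right)} = - 6 x$ ($l{\left(x \right)} = 1 \left(-6\right) x = - 6 x$)
$Z{\left(V \right)} = \frac{403}{1010}$ ($Z{\left(V \right)} = \frac{2}{5} - \frac{1}{1010} = \frac{403}{1010}$)
$Z{\left(u{\left(s{\left(3 \right)} \right)} \right)} + l{\left(-11 \right)} = \frac{403}{1010} - -66 = \frac{403}{1010} + 66 = \frac{67063}{1010}$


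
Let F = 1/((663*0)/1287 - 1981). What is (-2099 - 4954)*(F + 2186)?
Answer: -30542769645/1981 ≈ -1.5418e+7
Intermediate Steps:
F = -1/1981 (F = 1/(0*(1/1287) - 1981) = 1/(0 - 1981) = 1/(-1981) = -1/1981 ≈ -0.00050480)
(-2099 - 4954)*(F + 2186) = (-2099 - 4954)*(-1/1981 + 2186) = -7053*4330465/1981 = -30542769645/1981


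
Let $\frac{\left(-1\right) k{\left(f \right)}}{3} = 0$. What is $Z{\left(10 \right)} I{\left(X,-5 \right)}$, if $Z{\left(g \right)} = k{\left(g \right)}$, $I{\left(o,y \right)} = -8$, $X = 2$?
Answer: $0$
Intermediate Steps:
$k{\left(f \right)} = 0$ ($k{\left(f \right)} = \left(-3\right) 0 = 0$)
$Z{\left(g \right)} = 0$
$Z{\left(10 \right)} I{\left(X,-5 \right)} = 0 \left(-8\right) = 0$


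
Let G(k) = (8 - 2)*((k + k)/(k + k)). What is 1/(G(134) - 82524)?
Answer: -1/82518 ≈ -1.2119e-5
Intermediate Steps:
G(k) = 6 (G(k) = 6*((2*k)/((2*k))) = 6*((2*k)*(1/(2*k))) = 6*1 = 6)
1/(G(134) - 82524) = 1/(6 - 82524) = 1/(-82518) = -1/82518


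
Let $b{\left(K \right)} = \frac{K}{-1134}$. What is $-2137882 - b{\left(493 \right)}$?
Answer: $- \frac{2424357695}{1134} \approx -2.1379 \cdot 10^{6}$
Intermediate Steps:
$b{\left(K \right)} = - \frac{K}{1134}$ ($b{\left(K \right)} = K \left(- \frac{1}{1134}\right) = - \frac{K}{1134}$)
$-2137882 - b{\left(493 \right)} = -2137882 - \left(- \frac{1}{1134}\right) 493 = -2137882 - - \frac{493}{1134} = -2137882 + \frac{493}{1134} = - \frac{2424357695}{1134}$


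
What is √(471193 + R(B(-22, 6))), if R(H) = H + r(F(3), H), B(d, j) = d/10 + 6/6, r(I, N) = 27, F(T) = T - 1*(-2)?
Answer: √11780470/5 ≈ 686.45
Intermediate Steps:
F(T) = 2 + T (F(T) = T + 2 = 2 + T)
B(d, j) = 1 + d/10 (B(d, j) = d*(⅒) + 6*(⅙) = d/10 + 1 = 1 + d/10)
R(H) = 27 + H (R(H) = H + 27 = 27 + H)
√(471193 + R(B(-22, 6))) = √(471193 + (27 + (1 + (⅒)*(-22)))) = √(471193 + (27 + (1 - 11/5))) = √(471193 + (27 - 6/5)) = √(471193 + 129/5) = √(2356094/5) = √11780470/5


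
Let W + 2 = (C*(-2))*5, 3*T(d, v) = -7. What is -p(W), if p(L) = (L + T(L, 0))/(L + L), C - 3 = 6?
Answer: -283/552 ≈ -0.51268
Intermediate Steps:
C = 9 (C = 3 + 6 = 9)
T(d, v) = -7/3 (T(d, v) = (⅓)*(-7) = -7/3)
W = -92 (W = -2 + (9*(-2))*5 = -2 - 18*5 = -2 - 90 = -92)
p(L) = (-7/3 + L)/(2*L) (p(L) = (L - 7/3)/(L + L) = (-7/3 + L)/((2*L)) = (-7/3 + L)*(1/(2*L)) = (-7/3 + L)/(2*L))
-p(W) = -(-7 + 3*(-92))/(6*(-92)) = -(-1)*(-7 - 276)/(6*92) = -(-1)*(-283)/(6*92) = -1*283/552 = -283/552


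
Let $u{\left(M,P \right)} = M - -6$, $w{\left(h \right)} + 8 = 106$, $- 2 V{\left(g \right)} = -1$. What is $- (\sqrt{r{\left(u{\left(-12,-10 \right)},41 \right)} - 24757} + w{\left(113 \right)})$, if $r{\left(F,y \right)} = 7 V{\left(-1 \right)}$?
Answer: $-98 - \frac{i \sqrt{99014}}{2} \approx -98.0 - 157.33 i$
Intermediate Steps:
$V{\left(g \right)} = \frac{1}{2}$ ($V{\left(g \right)} = \left(- \frac{1}{2}\right) \left(-1\right) = \frac{1}{2}$)
$w{\left(h \right)} = 98$ ($w{\left(h \right)} = -8 + 106 = 98$)
$u{\left(M,P \right)} = 6 + M$ ($u{\left(M,P \right)} = M + 6 = 6 + M$)
$r{\left(F,y \right)} = \frac{7}{2}$ ($r{\left(F,y \right)} = 7 \cdot \frac{1}{2} = \frac{7}{2}$)
$- (\sqrt{r{\left(u{\left(-12,-10 \right)},41 \right)} - 24757} + w{\left(113 \right)}) = - (\sqrt{\frac{7}{2} - 24757} + 98) = - (\sqrt{- \frac{49507}{2}} + 98) = - (\frac{i \sqrt{99014}}{2} + 98) = - (98 + \frac{i \sqrt{99014}}{2}) = -98 - \frac{i \sqrt{99014}}{2}$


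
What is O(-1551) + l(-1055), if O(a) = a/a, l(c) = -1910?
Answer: -1909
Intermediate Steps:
O(a) = 1
O(-1551) + l(-1055) = 1 - 1910 = -1909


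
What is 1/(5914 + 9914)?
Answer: 1/15828 ≈ 6.3179e-5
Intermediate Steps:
1/(5914 + 9914) = 1/15828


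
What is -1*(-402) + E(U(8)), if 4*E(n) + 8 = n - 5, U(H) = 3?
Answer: 799/2 ≈ 399.50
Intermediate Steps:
E(n) = -13/4 + n/4 (E(n) = -2 + (n - 5)/4 = -2 + (-5 + n)/4 = -2 + (-5/4 + n/4) = -13/4 + n/4)
-1*(-402) + E(U(8)) = -1*(-402) + (-13/4 + (1/4)*3) = 402 + (-13/4 + 3/4) = 402 - 5/2 = 799/2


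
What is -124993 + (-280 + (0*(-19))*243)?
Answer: -125273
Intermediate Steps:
-124993 + (-280 + (0*(-19))*243) = -124993 + (-280 + 0*243) = -124993 + (-280 + 0) = -124993 - 280 = -125273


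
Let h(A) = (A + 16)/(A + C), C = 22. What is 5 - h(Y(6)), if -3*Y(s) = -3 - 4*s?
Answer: 130/31 ≈ 4.1936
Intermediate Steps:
Y(s) = 1 + 4*s/3 (Y(s) = -(-3 - 4*s)/3 = 1 + 4*s/3)
h(A) = (16 + A)/(22 + A) (h(A) = (A + 16)/(A + 22) = (16 + A)/(22 + A))
5 - h(Y(6)) = 5 - (16 + (1 + (4/3)*6))/(22 + (1 + (4/3)*6)) = 5 - (16 + (1 + 8))/(22 + (1 + 8)) = 5 - (16 + 9)/(22 + 9) = 5 - 25/31 = 130/31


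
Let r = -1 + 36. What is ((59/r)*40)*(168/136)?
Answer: 1416/17 ≈ 83.294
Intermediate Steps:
r = 35
((59/r)*40)*(168/136) = ((59/35)*40)*(168/136) = ((59*(1/35))*40)*(168*(1/136)) = ((59/35)*40)*(21/17) = (472/7)*(21/17) = 1416/17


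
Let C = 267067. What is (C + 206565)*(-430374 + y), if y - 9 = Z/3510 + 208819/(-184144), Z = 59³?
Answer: -4116563187528696914/20198295 ≈ -2.0381e+11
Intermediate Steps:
Z = 205379
y = 21451732423/323172720 (y = 9 + (205379/3510 + 208819/(-184144)) = 9 + (205379*(1/3510) + 208819*(-1/184144)) = 9 + (205379/3510 - 208819/184144) = 9 + 18543177943/323172720 = 21451732423/323172720 ≈ 66.379)
(C + 206565)*(-430374 + y) = (267067 + 206565)*(-430374 + 21451732423/323172720) = 473632*(-139063684464857/323172720) = -4116563187528696914/20198295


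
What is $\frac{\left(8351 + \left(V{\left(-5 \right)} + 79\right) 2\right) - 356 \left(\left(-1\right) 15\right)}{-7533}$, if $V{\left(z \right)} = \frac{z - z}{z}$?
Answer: $- \frac{13849}{7533} \approx -1.8384$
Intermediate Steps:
$V{\left(z \right)} = 0$ ($V{\left(z \right)} = \frac{0}{z} = 0$)
$\frac{\left(8351 + \left(V{\left(-5 \right)} + 79\right) 2\right) - 356 \left(\left(-1\right) 15\right)}{-7533} = \frac{\left(8351 + \left(0 + 79\right) 2\right) - 356 \left(\left(-1\right) 15\right)}{-7533} = \left(\left(8351 + 79 \cdot 2\right) - -5340\right) \left(- \frac{1}{7533}\right) = \left(\left(8351 + 158\right) + 5340\right) \left(- \frac{1}{7533}\right) = \left(8509 + 5340\right) \left(- \frac{1}{7533}\right) = 13849 \left(- \frac{1}{7533}\right) = - \frac{13849}{7533}$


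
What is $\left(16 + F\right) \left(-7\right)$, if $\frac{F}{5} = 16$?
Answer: $-672$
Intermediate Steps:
$F = 80$ ($F = 5 \cdot 16 = 80$)
$\left(16 + F\right) \left(-7\right) = \left(16 + 80\right) \left(-7\right) = 96 \left(-7\right) = -672$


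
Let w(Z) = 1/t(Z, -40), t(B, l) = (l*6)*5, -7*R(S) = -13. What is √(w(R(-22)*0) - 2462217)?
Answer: 11*I*√73256043/60 ≈ 1569.1*I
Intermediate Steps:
R(S) = 13/7 (R(S) = -⅐*(-13) = 13/7)
t(B, l) = 30*l (t(B, l) = (6*l)*5 = 30*l)
w(Z) = -1/1200 (w(Z) = 1/(30*(-40)) = 1/(-1200) = -1/1200)
√(w(R(-22)*0) - 2462217) = √(-1/1200 - 2462217) = √(-2954660401/1200) = 11*I*√73256043/60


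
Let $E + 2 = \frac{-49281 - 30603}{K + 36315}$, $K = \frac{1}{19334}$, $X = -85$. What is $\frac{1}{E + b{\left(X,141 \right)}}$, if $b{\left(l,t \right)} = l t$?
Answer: $- \frac{702114211}{8417787524513} \approx -8.3408 \cdot 10^{-5}$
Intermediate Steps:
$K = \frac{1}{19334} \approx 5.1722 \cdot 10^{-5}$
$E = - \frac{2948705678}{702114211}$ ($E = -2 + \frac{-49281 - 30603}{\frac{1}{19334} + 36315} = -2 - \frac{79884}{\frac{702114211}{19334}} = -2 - \frac{1544477256}{702114211} = - \frac{2948705678}{702114211} \approx -4.1998$)
$\frac{1}{E + b{\left(X,141 \right)}} = \frac{1}{- \frac{2948705678}{702114211} - 11985} = \frac{1}{- \frac{8417787524513}{702114211}} = - \frac{702114211}{8417787524513}$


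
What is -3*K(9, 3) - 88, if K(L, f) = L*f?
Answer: -169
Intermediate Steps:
-3*K(9, 3) - 88 = -27*3 - 88 = -3*27 - 88 = -81 - 88 = -169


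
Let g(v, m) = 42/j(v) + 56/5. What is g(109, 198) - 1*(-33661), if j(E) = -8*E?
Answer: 73405291/2180 ≈ 33672.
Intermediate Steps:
g(v, m) = 56/5 - 21/(4*v) (g(v, m) = 42/((-8*v)) + 56/5 = 42*(-1/(8*v)) + 56*(1/5) = -21/(4*v) + 56/5 = 56/5 - 21/(4*v))
g(109, 198) - 1*(-33661) = (7/20)*(-15 + 32*109)/109 - 1*(-33661) = (7/20)*(1/109)*(-15 + 3488) + 33661 = (7/20)*(1/109)*3473 + 33661 = 24311/2180 + 33661 = 73405291/2180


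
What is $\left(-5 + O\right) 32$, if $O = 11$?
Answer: $192$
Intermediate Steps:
$\left(-5 + O\right) 32 = \left(-5 + 11\right) 32 = 6 \cdot 32 = 192$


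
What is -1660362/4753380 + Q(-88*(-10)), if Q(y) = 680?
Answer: 538439673/792230 ≈ 679.65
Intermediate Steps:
-1660362/4753380 + Q(-88*(-10)) = -1660362/4753380 + 680 = -1660362*1/4753380 + 680 = -276727/792230 + 680 = 538439673/792230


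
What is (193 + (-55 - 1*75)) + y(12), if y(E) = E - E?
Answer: 63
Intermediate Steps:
y(E) = 0
(193 + (-55 - 1*75)) + y(12) = (193 + (-55 - 1*75)) + 0 = (193 + (-55 - 75)) + 0 = (193 - 130) + 0 = 63 + 0 = 63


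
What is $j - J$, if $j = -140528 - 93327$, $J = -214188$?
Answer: $-19667$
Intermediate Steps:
$j = -233855$ ($j = -140528 - 93327 = -233855$)
$j - J = -233855 - -214188 = -233855 + 214188 = -19667$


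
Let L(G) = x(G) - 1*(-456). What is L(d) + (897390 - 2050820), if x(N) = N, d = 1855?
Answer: -1151119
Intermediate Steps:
L(G) = 456 + G (L(G) = G - 1*(-456) = G + 456 = 456 + G)
L(d) + (897390 - 2050820) = (456 + 1855) + (897390 - 2050820) = 2311 - 1153430 = -1151119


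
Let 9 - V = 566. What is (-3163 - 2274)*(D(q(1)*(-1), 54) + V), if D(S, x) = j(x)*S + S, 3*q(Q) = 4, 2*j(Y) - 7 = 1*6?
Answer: 3082779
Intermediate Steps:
V = -557 (V = 9 - 1*566 = 9 - 566 = -557)
j(Y) = 13/2 (j(Y) = 7/2 + (1*6)/2 = 7/2 + (½)*6 = 7/2 + 3 = 13/2)
q(Q) = 4/3 (q(Q) = (⅓)*4 = 4/3)
D(S, x) = 15*S/2 (D(S, x) = 13*S/2 + S = 15*S/2)
(-3163 - 2274)*(D(q(1)*(-1), 54) + V) = (-3163 - 2274)*(15*((4/3)*(-1))/2 - 557) = -5437*((15/2)*(-4/3) - 557) = -5437*(-10 - 557) = -5437*(-567) = 3082779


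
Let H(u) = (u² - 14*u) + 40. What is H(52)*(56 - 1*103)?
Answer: -94752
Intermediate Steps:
H(u) = 40 + u² - 14*u
H(52)*(56 - 1*103) = (40 + 52² - 14*52)*(56 - 1*103) = (40 + 2704 - 728)*(56 - 103) = 2016*(-47) = -94752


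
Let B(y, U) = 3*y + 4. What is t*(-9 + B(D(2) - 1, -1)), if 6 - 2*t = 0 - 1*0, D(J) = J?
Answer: -6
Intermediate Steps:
t = 3 (t = 3 - (0 - 1*0)/2 = 3 - (0 + 0)/2 = 3 - 1/2*0 = 3 + 0 = 3)
B(y, U) = 4 + 3*y
t*(-9 + B(D(2) - 1, -1)) = 3*(-9 + (4 + 3*(2 - 1))) = 3*(-9 + (4 + 3*1)) = 3*(-9 + (4 + 3)) = 3*(-9 + 7) = 3*(-2) = -6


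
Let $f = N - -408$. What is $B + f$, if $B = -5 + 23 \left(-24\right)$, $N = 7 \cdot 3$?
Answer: $-128$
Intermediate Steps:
$N = 21$
$f = 429$ ($f = 21 - -408 = 21 + 408 = 429$)
$B = -557$ ($B = -5 - 552 = -557$)
$B + f = -557 + 429 = -128$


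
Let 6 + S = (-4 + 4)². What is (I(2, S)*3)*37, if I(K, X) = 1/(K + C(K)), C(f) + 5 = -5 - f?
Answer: -111/10 ≈ -11.100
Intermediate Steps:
C(f) = -10 - f (C(f) = -5 + (-5 - f) = -10 - f)
S = -6 (S = -6 + (-4 + 4)² = -6 + 0² = -6 + 0 = -6)
I(K, X) = -⅒ (I(K, X) = 1/(K + (-10 - K)) = 1/(-10) = -⅒)
(I(2, S)*3)*37 = -⅒*3*37 = -3/10*37 = -111/10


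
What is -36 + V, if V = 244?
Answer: 208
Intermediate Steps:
-36 + V = -36 + 244 = 208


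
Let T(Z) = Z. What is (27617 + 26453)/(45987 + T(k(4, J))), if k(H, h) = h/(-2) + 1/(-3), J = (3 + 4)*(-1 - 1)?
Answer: 162210/137981 ≈ 1.1756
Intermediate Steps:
J = -14 (J = 7*(-2) = -14)
k(H, h) = -⅓ - h/2 (k(H, h) = h*(-½) + 1*(-⅓) = -h/2 - ⅓ = -⅓ - h/2)
(27617 + 26453)/(45987 + T(k(4, J))) = (27617 + 26453)/(45987 + (-⅓ - ½*(-14))) = 54070/(45987 + (-⅓ + 7)) = 54070/(45987 + 20/3) = 54070/(137981/3) = 54070*(3/137981) = 162210/137981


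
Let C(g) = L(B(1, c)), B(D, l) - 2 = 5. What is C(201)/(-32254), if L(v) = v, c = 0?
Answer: -7/32254 ≈ -0.00021703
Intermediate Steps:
B(D, l) = 7 (B(D, l) = 2 + 5 = 7)
C(g) = 7
C(201)/(-32254) = 7/(-32254) = 7*(-1/32254) = -7/32254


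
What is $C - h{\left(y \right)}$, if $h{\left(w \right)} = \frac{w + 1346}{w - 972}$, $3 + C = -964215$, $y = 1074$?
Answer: $- \frac{49176328}{51} \approx -9.6424 \cdot 10^{5}$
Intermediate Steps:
$C = -964218$ ($C = -3 - 964215 = -964218$)
$h{\left(w \right)} = \frac{1346 + w}{-972 + w}$
$C - h{\left(y \right)} = -964218 - \frac{1346 + 1074}{-972 + 1074} = -964218 - \frac{1}{102} \cdot 2420 = -964218 - \frac{1210}{51} = - \frac{49176328}{51}$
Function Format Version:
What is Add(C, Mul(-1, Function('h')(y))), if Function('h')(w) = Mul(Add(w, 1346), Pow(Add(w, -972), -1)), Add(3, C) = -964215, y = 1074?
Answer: Rational(-49176328, 51) ≈ -9.6424e+5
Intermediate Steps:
C = -964218 (C = Add(-3, -964215) = -964218)
Function('h')(w) = Mul(Pow(Add(-972, w), -1), Add(1346, w)) (Function('h')(w) = Mul(Add(1346, w), Pow(Add(-972, w), -1)) = Mul(Pow(Add(-972, w), -1), Add(1346, w)))
Add(C, Mul(-1, Function('h')(y))) = Add(-964218, Mul(-1, Mul(Pow(Add(-972, 1074), -1), Add(1346, 1074)))) = Add(-964218, Mul(-1, Mul(Pow(102, -1), 2420))) = Add(-964218, Mul(-1, Mul(Rational(1, 102), 2420))) = Add(-964218, Mul(-1, Rational(1210, 51))) = Add(-964218, Rational(-1210, 51)) = Rational(-49176328, 51)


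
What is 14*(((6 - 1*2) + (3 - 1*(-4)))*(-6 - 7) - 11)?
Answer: -2156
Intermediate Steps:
14*(((6 - 1*2) + (3 - 1*(-4)))*(-6 - 7) - 11) = 14*(((6 - 2) + (3 + 4))*(-13) - 11) = 14*((4 + 7)*(-13) - 11) = 14*(11*(-13) - 11) = 14*(-143 - 11) = 14*(-154) = -2156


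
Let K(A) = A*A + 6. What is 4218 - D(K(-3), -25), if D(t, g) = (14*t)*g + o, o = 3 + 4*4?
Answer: 9449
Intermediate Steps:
o = 19 (o = 3 + 16 = 19)
K(A) = 6 + A**2 (K(A) = A**2 + 6 = 6 + A**2)
D(t, g) = 19 + 14*g*t (D(t, g) = (14*t)*g + 19 = 14*g*t + 19 = 19 + 14*g*t)
4218 - D(K(-3), -25) = 4218 - (19 + 14*(-25)*(6 + (-3)**2)) = 4218 - (19 + 14*(-25)*(6 + 9)) = 4218 - (19 + 14*(-25)*15) = 4218 - (19 - 5250) = 4218 - 1*(-5231) = 4218 + 5231 = 9449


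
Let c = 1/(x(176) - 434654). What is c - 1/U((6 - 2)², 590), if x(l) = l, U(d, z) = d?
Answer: -217247/3475824 ≈ -0.062502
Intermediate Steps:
c = -1/434478 (c = 1/(176 - 434654) = 1/(-434478) = -1/434478 ≈ -2.3016e-6)
c - 1/U((6 - 2)², 590) = -1/434478 - 1/((6 - 2)²) = -1/434478 - 1/(4²) = -1/434478 - 1/16 = -217247/3475824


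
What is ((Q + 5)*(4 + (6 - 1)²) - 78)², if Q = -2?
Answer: 81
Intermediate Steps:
((Q + 5)*(4 + (6 - 1)²) - 78)² = ((-2 + 5)*(4 + (6 - 1)²) - 78)² = (3*(4 + 5²) - 78)² = (3*(4 + 25) - 78)² = (3*29 - 78)² = (87 - 78)² = 9² = 81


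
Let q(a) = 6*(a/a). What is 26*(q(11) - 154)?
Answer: -3848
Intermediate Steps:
q(a) = 6 (q(a) = 6*1 = 6)
26*(q(11) - 154) = 26*(6 - 154) = 26*(-148) = -3848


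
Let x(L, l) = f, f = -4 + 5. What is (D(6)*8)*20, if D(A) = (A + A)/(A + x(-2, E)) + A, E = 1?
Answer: 8640/7 ≈ 1234.3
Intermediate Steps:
f = 1
x(L, l) = 1
D(A) = A + 2*A/(1 + A) (D(A) = (A + A)/(A + 1) + A = (2*A)/(1 + A) + A = 2*A/(1 + A) + A = A + 2*A/(1 + A))
(D(6)*8)*20 = ((6*(3 + 6)/(1 + 6))*8)*20 = ((6*9/7)*8)*20 = ((6*(⅐)*9)*8)*20 = ((54/7)*8)*20 = (432/7)*20 = 8640/7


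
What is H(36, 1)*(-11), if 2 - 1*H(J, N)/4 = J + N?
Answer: 1540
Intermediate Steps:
H(J, N) = 8 - 4*J - 4*N (H(J, N) = 8 - 4*(J + N) = 8 + (-4*J - 4*N) = 8 - 4*J - 4*N)
H(36, 1)*(-11) = (8 - 4*36 - 4*1)*(-11) = (8 - 144 - 4)*(-11) = -140*(-11) = 1540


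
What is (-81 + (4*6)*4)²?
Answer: 225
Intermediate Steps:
(-81 + (4*6)*4)² = (-81 + 24*4)² = (-81 + 96)² = 15² = 225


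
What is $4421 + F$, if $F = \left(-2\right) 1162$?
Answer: $2097$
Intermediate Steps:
$F = -2324$
$4421 + F = 4421 - 2324 = 2097$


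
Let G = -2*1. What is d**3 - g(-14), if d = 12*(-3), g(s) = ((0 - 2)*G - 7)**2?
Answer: -46665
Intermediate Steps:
G = -2
g(s) = 9 (g(s) = ((0 - 2)*(-2) - 7)**2 = (-2*(-2) - 7)**2 = (4 - 7)**2 = (-3)**2 = 9)
d = -36
d**3 - g(-14) = (-36)**3 - 1*9 = -46656 - 9 = -46665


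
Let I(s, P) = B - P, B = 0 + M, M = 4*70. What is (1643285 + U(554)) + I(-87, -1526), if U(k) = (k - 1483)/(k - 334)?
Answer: 361919091/220 ≈ 1.6451e+6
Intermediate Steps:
M = 280
U(k) = (-1483 + k)/(-334 + k)
B = 280 (B = 0 + 280 = 280)
I(s, P) = 280 - P
(1643285 + U(554)) + I(-87, -1526) = (1643285 + (-1483 + 554)/(-334 + 554)) + (280 - 1*(-1526)) = (1643285 - 929/220) + (280 + 1526) = (1643285 + (1/220)*(-929)) + 1806 = (1643285 - 929/220) + 1806 = 361521771/220 + 1806 = 361919091/220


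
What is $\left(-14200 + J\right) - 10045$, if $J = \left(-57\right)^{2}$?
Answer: $-20996$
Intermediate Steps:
$J = 3249$
$\left(-14200 + J\right) - 10045 = \left(-14200 + 3249\right) - 10045 = -10951 - 10045 = -20996$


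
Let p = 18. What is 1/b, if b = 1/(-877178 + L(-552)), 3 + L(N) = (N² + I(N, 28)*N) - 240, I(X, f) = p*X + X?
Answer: 5216659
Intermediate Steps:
I(X, f) = 19*X (I(X, f) = 18*X + X = 19*X)
L(N) = -243 + 20*N² (L(N) = -3 + ((N² + (19*N)*N) - 240) = -3 + ((N² + 19*N²) - 240) = -3 + (20*N² - 240) = -3 + (-240 + 20*N²) = -243 + 20*N²)
b = 1/5216659 (b = 1/(-877178 + (-243 + 20*(-552)²)) = 1/(-877178 + (-243 + 20*304704)) = 1/(-877178 + (-243 + 6094080)) = 1/(-877178 + 6093837) = 1/5216659 ≈ 1.9169e-7)
1/b = 1/(1/5216659) = 5216659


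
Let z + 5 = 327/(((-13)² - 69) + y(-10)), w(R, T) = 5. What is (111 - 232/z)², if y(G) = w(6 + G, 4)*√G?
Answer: (-1643172159*I + 333711610*√10)/(-23679*I + 8650*√10) ≈ 51779.0 - 15248.0*I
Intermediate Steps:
y(G) = 5*√G
z = -5 + 327/(100 + 5*I*√10) (z = -5 + 327/(((-13)² - 69) + 5*√(-10)) = -5 + 327/((169 - 69) + 5*(I*√10)) = -5 + 327/(100 + 5*I*√10) ≈ -1.8098 - 0.50442*I)
(111 - 232/z)² = (111 - 232*5*(√10 - 20*I)/(-25*√10 + 173*I))² = (111 - 1160*(√10 - 20*I)/(-25*√10 + 173*I))²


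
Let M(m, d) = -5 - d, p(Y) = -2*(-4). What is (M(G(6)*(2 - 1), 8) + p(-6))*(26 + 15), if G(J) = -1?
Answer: -205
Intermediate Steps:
p(Y) = 8
(M(G(6)*(2 - 1), 8) + p(-6))*(26 + 15) = ((-5 - 1*8) + 8)*(26 + 15) = ((-5 - 8) + 8)*41 = (-13 + 8)*41 = -5*41 = -205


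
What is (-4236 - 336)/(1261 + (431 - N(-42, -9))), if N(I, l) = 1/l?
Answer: -41148/15229 ≈ -2.7020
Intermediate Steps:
(-4236 - 336)/(1261 + (431 - N(-42, -9))) = (-4236 - 336)/(1261 + (431 - 1/(-9))) = -4572/(1261 + (431 - 1*(-⅑))) = -4572/(1261 + (431 + ⅑)) = -4572/(1261 + 3880/9) = -4572/15229/9 = -4572*9/15229 = -41148/15229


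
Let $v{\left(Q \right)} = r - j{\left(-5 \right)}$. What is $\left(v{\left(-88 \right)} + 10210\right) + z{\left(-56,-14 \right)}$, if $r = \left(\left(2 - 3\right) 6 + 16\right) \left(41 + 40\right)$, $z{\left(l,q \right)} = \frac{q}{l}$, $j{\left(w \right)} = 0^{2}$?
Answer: $\frac{44081}{4} \approx 11020.0$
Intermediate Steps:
$j{\left(w \right)} = 0$
$r = 810$ ($r = \left(\left(-1\right) 6 + 16\right) 81 = \left(-6 + 16\right) 81 = 10 \cdot 81 = 810$)
$v{\left(Q \right)} = 810$ ($v{\left(Q \right)} = 810 - 0 = 810 + 0 = 810$)
$\left(v{\left(-88 \right)} + 10210\right) + z{\left(-56,-14 \right)} = \left(810 + 10210\right) - \frac{14}{-56} = 11020 - - \frac{1}{4} = 11020 + \frac{1}{4} = \frac{44081}{4}$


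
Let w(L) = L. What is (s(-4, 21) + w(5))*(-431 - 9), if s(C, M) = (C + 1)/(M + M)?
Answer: -15180/7 ≈ -2168.6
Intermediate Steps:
s(C, M) = (1 + C)/(2*M) (s(C, M) = (1 + C)/((2*M)) = (1 + C)*(1/(2*M)) = (1 + C)/(2*M))
(s(-4, 21) + w(5))*(-431 - 9) = ((½)*(1 - 4)/21 + 5)*(-431 - 9) = ((½)*(1/21)*(-3) + 5)*(-440) = (-1/14 + 5)*(-440) = (69/14)*(-440) = -15180/7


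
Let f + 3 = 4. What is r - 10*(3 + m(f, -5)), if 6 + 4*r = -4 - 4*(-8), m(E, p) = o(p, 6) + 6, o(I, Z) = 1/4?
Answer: -87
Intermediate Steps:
o(I, Z) = ¼
f = 1 (f = -3 + 4 = 1)
m(E, p) = 25/4 (m(E, p) = ¼ + 6 = 25/4)
r = 11/2 (r = -3/2 + (-4 - 4*(-8))/4 = -3/2 + (-4 + 32)/4 = -3/2 + (¼)*28 = -3/2 + 7 = 11/2 ≈ 5.5000)
r - 10*(3 + m(f, -5)) = 11/2 - 10*(3 + 25/4) = 11/2 - 10*37/4 = 11/2 - 185/2 = -87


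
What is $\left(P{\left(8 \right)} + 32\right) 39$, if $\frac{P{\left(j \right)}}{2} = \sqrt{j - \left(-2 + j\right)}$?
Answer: $1248 + 78 \sqrt{2} \approx 1358.3$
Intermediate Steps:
$P{\left(j \right)} = 2 \sqrt{2}$ ($P{\left(j \right)} = 2 \sqrt{j - \left(-2 + j\right)} = 2 \sqrt{2}$)
$\left(P{\left(8 \right)} + 32\right) 39 = \left(2 \sqrt{2} + 32\right) 39 = \left(32 + 2 \sqrt{2}\right) 39 = 1248 + 78 \sqrt{2}$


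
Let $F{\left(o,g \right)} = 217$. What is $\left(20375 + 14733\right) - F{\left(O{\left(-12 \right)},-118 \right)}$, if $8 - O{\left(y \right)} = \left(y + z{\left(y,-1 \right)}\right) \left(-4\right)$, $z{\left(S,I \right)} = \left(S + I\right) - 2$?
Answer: $34891$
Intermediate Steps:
$z{\left(S,I \right)} = -2 + I + S$ ($z{\left(S,I \right)} = \left(I + S\right) - 2 = -2 + I + S$)
$O{\left(y \right)} = -4 + 8 y$ ($O{\left(y \right)} = 8 - \left(y - \left(3 - y\right)\right) \left(-4\right) = 8 - \left(y + \left(-3 + y\right)\right) \left(-4\right) = 8 - \left(-3 + 2 y\right) \left(-4\right) = 8 - \left(12 - 8 y\right) = 8 + \left(-12 + 8 y\right) = -4 + 8 y$)
$\left(20375 + 14733\right) - F{\left(O{\left(-12 \right)},-118 \right)} = \left(20375 + 14733\right) - 217 = 35108 - 217 = 34891$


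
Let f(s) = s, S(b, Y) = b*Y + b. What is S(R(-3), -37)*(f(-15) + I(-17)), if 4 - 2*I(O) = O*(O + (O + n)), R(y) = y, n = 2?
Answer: -30780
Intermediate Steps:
S(b, Y) = b + Y*b (S(b, Y) = Y*b + b = b + Y*b)
I(O) = 2 - O*(2 + 2*O)/2 (I(O) = 2 - O*(O + (O + 2))/2 = 2 - O*(O + (2 + O))/2 = 2 - O*(2 + 2*O)/2)
S(R(-3), -37)*(f(-15) + I(-17)) = (-3*(1 - 37))*(-15 + (2 - 1*(-17) - 1*(-17)**2)) = (-3*(-36))*(-15 + (2 + 17 - 1*289)) = 108*(-15 + (2 + 17 - 289)) = 108*(-15 - 270) = 108*(-285) = -30780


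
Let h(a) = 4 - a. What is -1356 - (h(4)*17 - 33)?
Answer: -1323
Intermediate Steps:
-1356 - (h(4)*17 - 33) = -1356 - ((4 - 1*4)*17 - 33) = -1356 - ((4 - 4)*17 - 33) = -1356 - (0*17 - 33) = -1356 - (0 - 33) = -1356 - 1*(-33) = -1356 + 33 = -1323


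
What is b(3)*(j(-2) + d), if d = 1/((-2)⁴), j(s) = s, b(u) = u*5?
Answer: -465/16 ≈ -29.063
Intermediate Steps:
b(u) = 5*u
d = 1/16 ≈ 0.062500
b(3)*(j(-2) + d) = (5*3)*(-2 + 1/16) = 15*(-31/16) = -465/16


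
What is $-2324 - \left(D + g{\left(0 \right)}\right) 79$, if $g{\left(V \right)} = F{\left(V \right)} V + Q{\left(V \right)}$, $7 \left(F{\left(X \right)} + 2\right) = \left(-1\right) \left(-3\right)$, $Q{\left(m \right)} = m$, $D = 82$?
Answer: $-8802$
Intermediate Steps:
$F{\left(X \right)} = - \frac{11}{7}$ ($F{\left(X \right)} = -2 + \frac{\left(-1\right) \left(-3\right)}{7} = -2 + \frac{1}{7} \cdot 3 = -2 + \frac{3}{7} = - \frac{11}{7}$)
$g{\left(V \right)} = - \frac{4 V}{7}$ ($g{\left(V \right)} = - \frac{11 V}{7} + V = - \frac{4 V}{7}$)
$-2324 - \left(D + g{\left(0 \right)}\right) 79 = -2324 - \left(82 - 0\right) 79 = -2324 - \left(82 + 0\right) 79 = -2324 - 82 \cdot 79 = -2324 - 6478 = -8802$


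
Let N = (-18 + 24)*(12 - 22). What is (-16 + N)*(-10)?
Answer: 760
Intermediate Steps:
N = -60 (N = 6*(-10) = -60)
(-16 + N)*(-10) = (-16 - 60)*(-10) = -76*(-10) = 760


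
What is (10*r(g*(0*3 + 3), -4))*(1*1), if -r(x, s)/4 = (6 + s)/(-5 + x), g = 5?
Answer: -8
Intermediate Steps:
r(x, s) = -4*(6 + s)/(-5 + x)
(10*r(g*(0*3 + 3), -4))*(1*1) = (10*(4*(-6 - 1*(-4))/(-5 + 5*(0*3 + 3))))*(1*1) = (10*(4*(-6 + 4)/(-5 + 5*(0 + 3))))*1 = (10*(4*(-2)/(-5 + 5*3)))*1 = (10*(4*(-2)/(-5 + 15)))*1 = (10*(4*(-2)/10))*1 = (10*(4*(⅒)*(-2)))*1 = (10*(-⅘))*1 = -8*1 = -8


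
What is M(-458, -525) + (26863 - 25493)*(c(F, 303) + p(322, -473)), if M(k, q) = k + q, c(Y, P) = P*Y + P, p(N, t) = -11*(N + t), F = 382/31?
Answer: 241952627/31 ≈ 7.8049e+6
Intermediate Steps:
F = 382/31 (F = 382*(1/31) = 382/31 ≈ 12.323)
p(N, t) = -11*N - 11*t
c(Y, P) = P + P*Y
M(-458, -525) + (26863 - 25493)*(c(F, 303) + p(322, -473)) = (-458 - 525) + (26863 - 25493)*(303*(1 + 382/31) + (-11*322 - 11*(-473))) = -983 + 1370*(303*(413/31) + (-3542 + 5203)) = -983 + 1370*(125139/31 + 1661) = -983 + 1370*(176630/31) = -983 + 241983100/31 = 241952627/31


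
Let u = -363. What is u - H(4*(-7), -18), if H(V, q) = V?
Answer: -335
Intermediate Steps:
u - H(4*(-7), -18) = -363 - 4*(-7) = -363 - 1*(-28) = -363 + 28 = -335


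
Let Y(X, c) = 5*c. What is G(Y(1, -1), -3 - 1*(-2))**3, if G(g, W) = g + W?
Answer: -216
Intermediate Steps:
G(g, W) = W + g
G(Y(1, -1), -3 - 1*(-2))**3 = ((-3 - 1*(-2)) + 5*(-1))**3 = ((-3 + 2) - 5)**3 = (-1 - 5)**3 = (-6)**3 = -216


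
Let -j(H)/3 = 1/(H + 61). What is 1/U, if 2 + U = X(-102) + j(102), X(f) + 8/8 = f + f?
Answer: -163/33744 ≈ -0.0048305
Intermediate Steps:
X(f) = -1 + 2*f (X(f) = -1 + (f + f) = -1 + 2*f)
j(H) = -3/(61 + H) (j(H) = -3/(H + 61) = -3/(61 + H))
U = -33744/163 (U = -2 + ((-1 + 2*(-102)) - 3/(61 + 102)) = -2 + ((-1 - 204) - 3/163) = -2 + (-205 - 3*1/163) = -2 + (-205 - 3/163) = -2 - 33418/163 = -33744/163 ≈ -207.02)
1/U = 1/(-33744/163) = -163/33744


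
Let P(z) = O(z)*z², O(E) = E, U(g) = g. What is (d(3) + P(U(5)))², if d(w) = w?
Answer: 16384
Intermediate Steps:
P(z) = z³ (P(z) = z*z² = z³)
(d(3) + P(U(5)))² = (3 + 5³)² = (3 + 125)² = 128² = 16384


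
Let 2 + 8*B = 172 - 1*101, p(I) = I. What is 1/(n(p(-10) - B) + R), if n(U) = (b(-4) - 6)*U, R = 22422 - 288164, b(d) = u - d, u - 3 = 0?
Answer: -8/2126085 ≈ -3.7628e-6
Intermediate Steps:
u = 3 (u = 3 + 0 = 3)
B = 69/8 (B = -¼ + (172 - 1*101)/8 = -¼ + (172 - 101)/8 = -¼ + (⅛)*71 = -¼ + 71/8 = 69/8 ≈ 8.6250)
b(d) = 3 - d
R = -265742
n(U) = U (n(U) = ((3 - 1*(-4)) - 6)*U = ((3 + 4) - 6)*U = (7 - 6)*U = 1*U = U)
1/(n(p(-10) - B) + R) = 1/((-10 - 1*69/8) - 265742) = 1/((-10 - 69/8) - 265742) = 1/(-149/8 - 265742) = 1/(-2126085/8) = -8/2126085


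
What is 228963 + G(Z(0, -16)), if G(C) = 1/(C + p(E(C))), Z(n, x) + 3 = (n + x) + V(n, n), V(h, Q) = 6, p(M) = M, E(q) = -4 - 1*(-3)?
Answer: 3205481/14 ≈ 2.2896e+5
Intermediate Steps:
E(q) = -1 (E(q) = -4 + 3 = -1)
Z(n, x) = 3 + n + x (Z(n, x) = -3 + ((n + x) + 6) = -3 + (6 + n + x) = 3 + n + x)
G(C) = 1/(-1 + C) (G(C) = 1/(C - 1) = 1/(-1 + C))
228963 + G(Z(0, -16)) = 228963 + 1/(-1 + (3 + 0 - 16)) = 228963 + 1/(-1 - 13) = 228963 + 1/(-14) = 228963 - 1/14 = 3205481/14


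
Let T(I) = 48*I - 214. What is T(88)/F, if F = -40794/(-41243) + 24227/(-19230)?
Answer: -3180342588900/214725541 ≈ -14811.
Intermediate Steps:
T(I) = -214 + 48*I
F = -214725541/793102890 (F = -40794*(-1/41243) + 24227*(-1/19230) = 40794/41243 - 24227/19230 = -214725541/793102890 ≈ -0.27074)
T(88)/F = (-214 + 48*88)/(-214725541/793102890) = (-214 + 4224)*(-793102890/214725541) = 4010*(-793102890/214725541) = -3180342588900/214725541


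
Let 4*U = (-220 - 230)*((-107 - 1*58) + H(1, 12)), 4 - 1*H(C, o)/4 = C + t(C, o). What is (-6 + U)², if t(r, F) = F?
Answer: 2044215369/4 ≈ 5.1105e+8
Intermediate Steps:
H(C, o) = 16 - 4*C - 4*o (H(C, o) = 16 - 4*(C + o) = 16 + (-4*C - 4*o) = 16 - 4*C - 4*o)
U = 45225/2 (U = ((-220 - 230)*((-107 - 1*58) + (16 - 4*1 - 4*12)))/4 = (-450*((-107 - 58) + (16 - 4 - 48)))/4 = (-450*(-165 - 36))/4 = (-450*(-201))/4 = (¼)*90450 = 45225/2 ≈ 22613.)
(-6 + U)² = (-6 + 45225/2)² = (45213/2)² = 2044215369/4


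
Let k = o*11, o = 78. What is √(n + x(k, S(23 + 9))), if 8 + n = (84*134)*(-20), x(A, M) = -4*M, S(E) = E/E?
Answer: 2*I*√56283 ≈ 474.48*I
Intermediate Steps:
S(E) = 1
k = 858 (k = 78*11 = 858)
n = -225128 (n = -8 + (84*134)*(-20) = -8 + 11256*(-20) = -8 - 225120 = -225128)
√(n + x(k, S(23 + 9))) = √(-225128 - 4*1) = √(-225128 - 4) = √(-225132) = 2*I*√56283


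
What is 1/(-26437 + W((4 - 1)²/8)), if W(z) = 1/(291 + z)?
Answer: -2337/61783261 ≈ -3.7826e-5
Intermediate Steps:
1/(-26437 + W((4 - 1)²/8)) = 1/(-26437 + 1/(291 + (4 - 1)²/8)) = 1/(-26437 + 1/(291 + 3²*(⅛))) = 1/(-26437 + 1/(291 + 9*(⅛))) = 1/(-26437 + 1/(291 + 9/8)) = 1/(-26437 + 1/(2337/8)) = 1/(-26437 + 8/2337) = 1/(-61783261/2337) = -2337/61783261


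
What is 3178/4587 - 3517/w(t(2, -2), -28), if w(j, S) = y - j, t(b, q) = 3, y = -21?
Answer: 5402917/36696 ≈ 147.23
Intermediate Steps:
w(j, S) = -21 - j
3178/4587 - 3517/w(t(2, -2), -28) = 3178/4587 - 3517/(-21 - 1*3) = 3178*(1/4587) - 3517/(-21 - 3) = 3178/4587 - 3517/(-24) = 3178/4587 - 3517*(-1/24) = 3178/4587 + 3517/24 = 5402917/36696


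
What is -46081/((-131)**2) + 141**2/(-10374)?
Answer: -273074045/59342738 ≈ -4.6016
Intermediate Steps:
-46081/((-131)**2) + 141**2/(-10374) = -46081/17161 + 19881*(-1/10374) = -46081*1/17161 - 6627/3458 = -46081/17161 - 6627/3458 = -273074045/59342738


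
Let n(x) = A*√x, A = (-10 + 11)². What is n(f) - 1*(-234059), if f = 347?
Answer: 234059 + √347 ≈ 2.3408e+5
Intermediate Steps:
A = 1 (A = 1² = 1)
n(x) = √x (n(x) = 1*√x = √x)
n(f) - 1*(-234059) = √347 - 1*(-234059) = √347 + 234059 = 234059 + √347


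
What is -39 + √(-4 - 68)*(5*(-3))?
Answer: -39 - 90*I*√2 ≈ -39.0 - 127.28*I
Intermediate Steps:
-39 + √(-4 - 68)*(5*(-3)) = -39 + √(-72)*(-15) = -39 + (6*I*√2)*(-15) = -39 - 90*I*√2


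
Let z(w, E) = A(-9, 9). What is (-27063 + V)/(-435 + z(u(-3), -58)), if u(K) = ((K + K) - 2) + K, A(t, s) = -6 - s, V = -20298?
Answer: 15787/150 ≈ 105.25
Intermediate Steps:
u(K) = -2 + 3*K (u(K) = (2*K - 2) + K = (-2 + 2*K) + K = -2 + 3*K)
z(w, E) = -15 (z(w, E) = -6 - 1*9 = -6 - 9 = -15)
(-27063 + V)/(-435 + z(u(-3), -58)) = (-27063 - 20298)/(-435 - 15) = -47361/(-450) = -47361*(-1/450) = 15787/150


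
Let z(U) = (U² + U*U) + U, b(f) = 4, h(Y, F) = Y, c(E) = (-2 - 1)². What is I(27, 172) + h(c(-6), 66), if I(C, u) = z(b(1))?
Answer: 45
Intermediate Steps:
c(E) = 9 (c(E) = (-3)² = 9)
z(U) = U + 2*U² (z(U) = (U² + U²) + U = 2*U² + U = U + 2*U²)
I(C, u) = 36 (I(C, u) = 4*(1 + 2*4) = 4*(1 + 8) = 4*9 = 36)
I(27, 172) + h(c(-6), 66) = 36 + 9 = 45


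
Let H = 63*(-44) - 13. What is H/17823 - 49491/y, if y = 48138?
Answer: -338714141/285987858 ≈ -1.1844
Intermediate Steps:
H = -2785 (H = -2772 - 13 = -2785)
H/17823 - 49491/y = -2785/17823 - 49491/48138 = -2785*1/17823 - 49491*1/48138 = -2785/17823 - 16497/16046 = -338714141/285987858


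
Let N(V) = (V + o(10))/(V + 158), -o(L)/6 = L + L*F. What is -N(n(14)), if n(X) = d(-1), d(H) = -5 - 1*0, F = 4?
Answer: 305/153 ≈ 1.9935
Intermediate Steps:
d(H) = -5 (d(H) = -5 + 0 = -5)
o(L) = -30*L (o(L) = -6*(L + L*4) = -6*(L + 4*L) = -30*L)
n(X) = -5
N(V) = (-300 + V)/(158 + V) (N(V) = (V - 30*10)/(V + 158) = (V - 300)/(158 + V) = (-300 + V)/(158 + V))
-N(n(14)) = -(-300 - 5)/(158 - 5) = -(-305)/153 = -1*(-305/153) = 305/153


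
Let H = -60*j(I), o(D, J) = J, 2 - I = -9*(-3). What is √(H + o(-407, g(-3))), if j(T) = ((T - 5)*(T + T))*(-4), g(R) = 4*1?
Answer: 2*√90001 ≈ 600.00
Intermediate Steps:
I = -25 (I = 2 - (-9)*(-3) = 2 - 1*27 = 2 - 27 = -25)
g(R) = 4
j(T) = -8*T*(-5 + T) (j(T) = ((-5 + T)*(2*T))*(-4) = (2*T*(-5 + T))*(-4) = -8*T*(-5 + T))
H = 360000 (H = -480*(-25)*(5 - 1*(-25)) = -480*(-25)*(5 + 25) = -480*(-25)*30 = -60*(-6000) = 360000)
√(H + o(-407, g(-3))) = √(360000 + 4) = √360004 = 2*√90001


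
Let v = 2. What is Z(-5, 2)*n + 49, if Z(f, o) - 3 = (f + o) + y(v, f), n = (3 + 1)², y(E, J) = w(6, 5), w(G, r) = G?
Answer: 145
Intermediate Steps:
y(E, J) = 6
n = 16 (n = 4² = 16)
Z(f, o) = 9 + f + o (Z(f, o) = 3 + ((f + o) + 6) = 3 + (6 + f + o) = 9 + f + o)
Z(-5, 2)*n + 49 = (9 - 5 + 2)*16 + 49 = 6*16 + 49 = 96 + 49 = 145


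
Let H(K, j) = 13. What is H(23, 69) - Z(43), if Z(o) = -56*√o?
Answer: 13 + 56*√43 ≈ 380.22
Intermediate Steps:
H(23, 69) - Z(43) = 13 - (-56)*√43 = 13 + 56*√43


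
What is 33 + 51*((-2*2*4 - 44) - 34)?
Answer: -4761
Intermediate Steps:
33 + 51*((-2*2*4 - 44) - 34) = 33 + 51*((-4*4 - 44) - 34) = 33 + 51*((-16 - 44) - 34) = 33 + 51*(-60 - 34) = 33 + 51*(-94) = 33 - 4794 = -4761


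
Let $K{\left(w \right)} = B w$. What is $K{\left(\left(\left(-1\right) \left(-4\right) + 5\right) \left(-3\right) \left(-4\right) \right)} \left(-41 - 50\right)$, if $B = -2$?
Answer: $19656$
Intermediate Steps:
$K{\left(w \right)} = - 2 w$
$K{\left(\left(\left(-1\right) \left(-4\right) + 5\right) \left(-3\right) \left(-4\right) \right)} \left(-41 - 50\right) = - 2 \left(\left(-1\right) \left(-4\right) + 5\right) \left(-3\right) \left(-4\right) \left(-41 - 50\right) = - 2 \left(4 + 5\right) \left(-3\right) \left(-4\right) \left(-91\right) = - 2 \cdot 9 \left(-3\right) \left(-4\right) \left(-91\right) = - 2 \left(\left(-27\right) \left(-4\right)\right) \left(-91\right) = \left(-2\right) 108 \left(-91\right) = \left(-216\right) \left(-91\right) = 19656$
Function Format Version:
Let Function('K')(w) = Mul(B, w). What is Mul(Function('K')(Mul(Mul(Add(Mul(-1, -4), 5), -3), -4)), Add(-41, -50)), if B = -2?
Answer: 19656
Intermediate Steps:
Function('K')(w) = Mul(-2, w)
Mul(Function('K')(Mul(Mul(Add(Mul(-1, -4), 5), -3), -4)), Add(-41, -50)) = Mul(Mul(-2, Mul(Mul(Add(Mul(-1, -4), 5), -3), -4)), Add(-41, -50)) = Mul(Mul(-2, Mul(Mul(Add(4, 5), -3), -4)), -91) = Mul(Mul(-2, Mul(Mul(9, -3), -4)), -91) = Mul(Mul(-2, Mul(-27, -4)), -91) = Mul(Mul(-2, 108), -91) = Mul(-216, -91) = 19656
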